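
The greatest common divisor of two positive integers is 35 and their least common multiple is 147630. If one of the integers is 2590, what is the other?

For two integers, gcd × lcm = product, so the other is (35 × 147630) / 2590 = 5167050 / 2590 = 1995.

1995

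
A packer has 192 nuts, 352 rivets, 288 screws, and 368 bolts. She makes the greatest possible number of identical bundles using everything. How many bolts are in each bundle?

23

Number of bundles = gcd(192, 352, 288, 368).
192 = 2^6 × 3
352 = 2^5 × 11
288 = 2^5 × 3^2
368 = 2^4 × 23
gcd(192, 352, 288, 368) = 2^4 = 16.
bolts per bundle = 368 / 16 = 23.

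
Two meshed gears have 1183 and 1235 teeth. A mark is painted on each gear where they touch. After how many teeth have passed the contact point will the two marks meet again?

We need the least common multiple of the intervals.
1183 = 7 × 13^2
1235 = 5 × 13 × 19
LCM(1183, 1235) = 5 × 7 × 13^2 × 19 = 112385.

112385 teeth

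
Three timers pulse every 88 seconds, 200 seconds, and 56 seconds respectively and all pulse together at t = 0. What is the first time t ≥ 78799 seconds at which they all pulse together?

92400 seconds

Joint pulses occur at multiples of LCM(88, 200, 56).
88 = 2^3 × 11
200 = 2^3 × 5^2
56 = 2^3 × 7
LCM(88, 200, 56) = 2^3 × 5^2 × 7 × 11 = 15400.
Smallest multiple of 15400 that is ≥ 78799: ⌈78799/15400⌉ × 15400 = 6 × 15400 = 92400.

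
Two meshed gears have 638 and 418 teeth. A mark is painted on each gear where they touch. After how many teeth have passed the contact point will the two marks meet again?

The first simultaneous occurrence is after LCM of the individual periods.
638 = 2 × 11 × 29
418 = 2 × 11 × 19
LCM(638, 418) = 2 × 11 × 19 × 29 = 12122.

12122 teeth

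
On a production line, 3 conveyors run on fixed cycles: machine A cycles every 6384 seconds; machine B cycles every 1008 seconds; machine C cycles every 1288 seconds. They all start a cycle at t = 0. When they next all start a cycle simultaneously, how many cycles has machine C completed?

342 cycles

All finish a whole number of cycles simultaneously at t = LCM of the periods.
6384 = 2^4 × 3 × 7 × 19
1008 = 2^4 × 3^2 × 7
1288 = 2^3 × 7 × 23
LCM(6384, 1008, 1288) = 2^4 × 3^2 × 7 × 19 × 23 = 440496.
Cycles for period 1288: 440496 / 1288 = 342.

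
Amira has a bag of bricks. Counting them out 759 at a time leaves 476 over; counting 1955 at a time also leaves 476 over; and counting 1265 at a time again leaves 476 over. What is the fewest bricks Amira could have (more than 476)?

N − 476 must be a common multiple of 759, 1955, and 1265.
759 = 3 × 11 × 23
1955 = 5 × 17 × 23
1265 = 5 × 11 × 23
LCM(759, 1955, 1265) = 3 × 5 × 11 × 17 × 23 = 64515.
Smallest N > 476 is LCM + 476 = 64515 + 476 = 64991.

64991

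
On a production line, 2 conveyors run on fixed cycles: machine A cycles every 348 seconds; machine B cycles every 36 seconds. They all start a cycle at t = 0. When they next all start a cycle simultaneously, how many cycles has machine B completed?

All finish a whole number of cycles simultaneously at t = LCM of the periods.
348 = 2^2 × 3 × 29
36 = 2^2 × 3^2
LCM(348, 36) = 2^2 × 3^2 × 29 = 1044.
Cycles for period 36: 1044 / 36 = 29.

29 cycles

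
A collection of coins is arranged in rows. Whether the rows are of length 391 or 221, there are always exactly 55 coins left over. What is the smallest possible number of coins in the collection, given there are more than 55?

5138

N − 55 must be a common multiple of 391 and 221.
391 = 17 × 23
221 = 13 × 17
LCM(391, 221) = 13 × 17 × 23 = 5083.
Smallest N > 55 is LCM + 55 = 5083 + 55 = 5138.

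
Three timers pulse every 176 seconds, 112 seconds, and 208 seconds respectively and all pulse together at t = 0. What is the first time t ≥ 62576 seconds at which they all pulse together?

64064 seconds

Joint pulses occur at multiples of LCM(176, 112, 208).
176 = 2^4 × 11
112 = 2^4 × 7
208 = 2^4 × 13
LCM(176, 112, 208) = 2^4 × 7 × 11 × 13 = 16016.
Smallest multiple of 16016 that is ≥ 62576: ⌈62576/16016⌉ × 16016 = 4 × 16016 = 64064.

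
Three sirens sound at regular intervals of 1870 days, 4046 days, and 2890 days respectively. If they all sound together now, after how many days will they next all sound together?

222530 days

We need the least common multiple of the intervals.
1870 = 2 × 5 × 11 × 17
4046 = 2 × 7 × 17^2
2890 = 2 × 5 × 17^2
LCM(1870, 4046, 2890) = 2 × 5 × 7 × 11 × 17^2 = 222530.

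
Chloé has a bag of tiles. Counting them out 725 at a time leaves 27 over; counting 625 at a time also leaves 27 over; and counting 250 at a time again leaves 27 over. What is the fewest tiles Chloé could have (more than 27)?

36277

N − 27 must be a common multiple of 725, 625, and 250.
725 = 5^2 × 29
625 = 5^4
250 = 2 × 5^3
LCM(725, 625, 250) = 2 × 5^4 × 29 = 36250.
Smallest N > 27 is LCM + 27 = 36250 + 27 = 36277.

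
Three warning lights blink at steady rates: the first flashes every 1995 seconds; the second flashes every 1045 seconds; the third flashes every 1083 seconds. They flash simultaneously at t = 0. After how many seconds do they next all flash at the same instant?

We need the least common multiple of the intervals.
1995 = 3 × 5 × 7 × 19
1045 = 5 × 11 × 19
1083 = 3 × 19^2
LCM(1995, 1045, 1083) = 3 × 5 × 7 × 11 × 19^2 = 416955.

416955 seconds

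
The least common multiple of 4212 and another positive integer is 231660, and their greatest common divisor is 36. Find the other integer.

gcd × lcm = product of the two integers, so the other integer is (36 × 231660) / 4212 = 1980.

1980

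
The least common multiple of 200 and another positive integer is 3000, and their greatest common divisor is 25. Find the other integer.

gcd × lcm = product of the two integers, so the other integer is (25 × 3000) / 200 = 375.

375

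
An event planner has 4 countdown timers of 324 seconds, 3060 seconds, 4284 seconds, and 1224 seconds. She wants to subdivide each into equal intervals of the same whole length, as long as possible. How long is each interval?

36 seconds

The interval must divide each timer length; the longest such is the gcd.
324 = 2^2 × 3^4
3060 = 2^2 × 3^2 × 5 × 17
4284 = 2^2 × 3^2 × 7 × 17
1224 = 2^3 × 3^2 × 17
gcd(324, 3060, 4284, 1224) = 2^2 × 3^2 = 36.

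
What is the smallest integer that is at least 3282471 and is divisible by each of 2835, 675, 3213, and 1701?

3614625

The integer must be a common multiple of 2835, 675, 3213, and 1701, so a multiple of their LCM.
2835 = 3^4 × 5 × 7
675 = 3^3 × 5^2
3213 = 3^3 × 7 × 17
1701 = 3^5 × 7
LCM(2835, 675, 3213, 1701) = 3^5 × 5^2 × 7 × 17 = 722925.
Smallest multiple of 722925 that is ≥ 3282471: ⌈3282471/722925⌉ × 722925 = 5 × 722925 = 3614625.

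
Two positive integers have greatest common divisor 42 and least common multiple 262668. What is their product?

11032056

For any two positive integers, gcd × lcm = product = 42 × 262668 = 11032056.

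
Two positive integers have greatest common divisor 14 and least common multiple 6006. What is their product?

84084

For any two positive integers, gcd × lcm = product = 14 × 6006 = 84084.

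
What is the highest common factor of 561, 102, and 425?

17

561 = 3 × 11 × 17
102 = 2 × 3 × 17
425 = 5^2 × 17
gcd(561, 102, 425) = 17.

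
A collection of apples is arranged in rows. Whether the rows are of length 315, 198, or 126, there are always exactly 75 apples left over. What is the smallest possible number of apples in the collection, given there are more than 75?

N − 75 must be a common multiple of 315, 198, and 126.
315 = 3^2 × 5 × 7
198 = 2 × 3^2 × 11
126 = 2 × 3^2 × 7
LCM(315, 198, 126) = 2 × 3^2 × 5 × 7 × 11 = 6930.
Smallest N > 75 is LCM + 75 = 6930 + 75 = 7005.

7005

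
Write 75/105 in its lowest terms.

5/7

75 = 3 × 5^2
105 = 3 × 5 × 7
gcd(75, 105) = 3 × 5 = 15.
Divide numerator and denominator by 15: 75/105 = 5/7.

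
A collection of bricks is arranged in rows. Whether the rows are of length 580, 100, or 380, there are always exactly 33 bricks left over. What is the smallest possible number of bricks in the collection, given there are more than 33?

55133

N − 33 must be a common multiple of 580, 100, and 380.
580 = 2^2 × 5 × 29
100 = 2^2 × 5^2
380 = 2^2 × 5 × 19
LCM(580, 100, 380) = 2^2 × 5^2 × 19 × 29 = 55100.
Smallest N > 33 is LCM + 33 = 55100 + 33 = 55133.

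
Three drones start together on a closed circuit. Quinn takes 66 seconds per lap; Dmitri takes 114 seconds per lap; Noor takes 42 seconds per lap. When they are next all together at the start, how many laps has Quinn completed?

133 laps

All finish a whole number of cycles simultaneously at t = LCM of the periods.
66 = 2 × 3 × 11
114 = 2 × 3 × 19
42 = 2 × 3 × 7
LCM(66, 114, 42) = 2 × 3 × 7 × 11 × 19 = 8778.
Laps for period 66: 8778 / 66 = 133.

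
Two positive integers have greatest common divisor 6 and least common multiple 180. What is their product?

For any two positive integers, gcd × lcm = product = 6 × 180 = 1080.

1080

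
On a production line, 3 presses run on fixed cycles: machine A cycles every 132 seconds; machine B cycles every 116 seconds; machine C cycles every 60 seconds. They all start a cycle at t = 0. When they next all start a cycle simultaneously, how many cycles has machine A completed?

145 cycles

They are all back at their starting positions together after one LCM of the periods.
132 = 2^2 × 3 × 11
116 = 2^2 × 29
60 = 2^2 × 3 × 5
LCM(132, 116, 60) = 2^2 × 3 × 5 × 11 × 29 = 19140.
Cycles for period 132: 19140 / 132 = 145.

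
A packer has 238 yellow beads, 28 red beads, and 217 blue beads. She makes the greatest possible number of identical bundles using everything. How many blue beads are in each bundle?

31

Number of bundles = gcd(238, 28, 217).
238 = 2 × 7 × 17
28 = 2^2 × 7
217 = 7 × 31
gcd(238, 28, 217) = 7.
blue beads per bundle = 217 / 7 = 31.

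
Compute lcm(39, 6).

39 = 3 × 13
6 = 2 × 3
LCM(39, 6) = 2 × 3 × 13 = 78.

78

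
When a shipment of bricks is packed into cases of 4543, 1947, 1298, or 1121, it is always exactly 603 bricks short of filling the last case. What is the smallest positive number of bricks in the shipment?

Being 603 short of a full case of size k means N ≡ −603 (mod k), i.e. N + 603 is a multiple of each size.
4543 = 7 × 11 × 59
1947 = 3 × 11 × 59
1298 = 2 × 11 × 59
1121 = 19 × 59
LCM(4543, 1947, 1298, 1121) = 2 × 3 × 7 × 11 × 19 × 59 = 517902.
Smallest positive N is 517902 − 603 = 517299.

517299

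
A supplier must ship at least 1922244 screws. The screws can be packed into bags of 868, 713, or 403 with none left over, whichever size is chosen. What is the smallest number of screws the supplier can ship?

The number of screws must be a common multiple of 868, 713, and 403, so a multiple of their LCM.
868 = 2^2 × 7 × 31
713 = 23 × 31
403 = 13 × 31
LCM(868, 713, 403) = 2^2 × 7 × 13 × 23 × 31 = 259532.
Smallest multiple of 259532 that is ≥ 1922244: ⌈1922244/259532⌉ × 259532 = 8 × 259532 = 2076256.

2076256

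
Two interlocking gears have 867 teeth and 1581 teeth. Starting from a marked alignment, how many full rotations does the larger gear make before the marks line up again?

They are all back at their starting positions together after one LCM of the periods.
867 = 3 × 17^2
1581 = 3 × 17 × 31
LCM(867, 1581) = 3 × 17^2 × 31 = 26877.
Rotations for period 1581: 26877 / 1581 = 17.

17 rotations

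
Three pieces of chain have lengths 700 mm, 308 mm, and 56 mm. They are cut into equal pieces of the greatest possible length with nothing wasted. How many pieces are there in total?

Piece length = gcd(700, 308, 56).
700 = 2^2 × 5^2 × 7
308 = 2^2 × 7 × 11
56 = 2^3 × 7
gcd(700, 308, 56) = 2^2 × 7 = 28.
Total pieces = 700/28 + 308/28 + 56/28 = 25 + 11 + 2 = 38.

38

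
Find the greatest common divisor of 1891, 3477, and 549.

61

1891 = 31 × 61
3477 = 3 × 19 × 61
549 = 3^2 × 61
gcd(1891, 3477, 549) = 61.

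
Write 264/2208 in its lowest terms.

11/92

264 = 2^3 × 3 × 11
2208 = 2^5 × 3 × 23
gcd(264, 2208) = 2^3 × 3 = 24.
Divide numerator and denominator by 24: 264/2208 = 11/92.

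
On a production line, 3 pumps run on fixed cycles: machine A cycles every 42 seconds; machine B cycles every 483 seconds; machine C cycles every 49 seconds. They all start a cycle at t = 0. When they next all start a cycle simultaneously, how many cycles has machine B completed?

14 cycles

They are all back at their starting positions together after one LCM of the periods.
42 = 2 × 3 × 7
483 = 3 × 7 × 23
49 = 7^2
LCM(42, 483, 49) = 2 × 3 × 7^2 × 23 = 6762.
Cycles for period 483: 6762 / 483 = 14.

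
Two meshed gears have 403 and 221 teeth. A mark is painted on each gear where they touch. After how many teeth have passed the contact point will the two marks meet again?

We need the least common multiple of the intervals.
403 = 13 × 31
221 = 13 × 17
LCM(403, 221) = 13 × 17 × 31 = 6851.

6851 teeth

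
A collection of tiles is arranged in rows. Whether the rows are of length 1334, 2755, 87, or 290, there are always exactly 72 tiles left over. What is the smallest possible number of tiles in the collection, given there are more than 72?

380262

N − 72 must be a common multiple of 1334, 2755, 87, and 290.
1334 = 2 × 23 × 29
2755 = 5 × 19 × 29
87 = 3 × 29
290 = 2 × 5 × 29
LCM(1334, 2755, 87, 290) = 2 × 3 × 5 × 19 × 23 × 29 = 380190.
Smallest N > 72 is LCM + 72 = 380190 + 72 = 380262.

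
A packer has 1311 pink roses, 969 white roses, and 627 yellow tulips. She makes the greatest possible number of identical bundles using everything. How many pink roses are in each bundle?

23

Number of bundles = gcd(1311, 969, 627).
1311 = 3 × 19 × 23
969 = 3 × 17 × 19
627 = 3 × 11 × 19
gcd(1311, 969, 627) = 3 × 19 = 57.
pink roses per bundle = 1311 / 57 = 23.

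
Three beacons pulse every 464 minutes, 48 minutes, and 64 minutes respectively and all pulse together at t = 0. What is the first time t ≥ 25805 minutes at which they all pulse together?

Joint pulses occur at multiples of LCM(464, 48, 64).
464 = 2^4 × 29
48 = 2^4 × 3
64 = 2^6
LCM(464, 48, 64) = 2^6 × 3 × 29 = 5568.
Smallest multiple of 5568 that is ≥ 25805: ⌈25805/5568⌉ × 5568 = 5 × 5568 = 27840.

27840 minutes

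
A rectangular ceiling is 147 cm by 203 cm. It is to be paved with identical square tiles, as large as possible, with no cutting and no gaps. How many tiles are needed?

Tile side = gcd(147, 203).
147 = 3 × 7^2
203 = 7 × 29
gcd(147, 203) = 7.
Tiles: (147/7) × (203/7) = 21 × 29 = 609.

609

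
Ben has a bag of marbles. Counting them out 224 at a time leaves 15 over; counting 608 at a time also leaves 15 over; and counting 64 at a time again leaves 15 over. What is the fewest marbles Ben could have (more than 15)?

N − 15 must be a common multiple of 224, 608, and 64.
224 = 2^5 × 7
608 = 2^5 × 19
64 = 2^6
LCM(224, 608, 64) = 2^6 × 7 × 19 = 8512.
Smallest N > 15 is LCM + 15 = 8512 + 15 = 8527.

8527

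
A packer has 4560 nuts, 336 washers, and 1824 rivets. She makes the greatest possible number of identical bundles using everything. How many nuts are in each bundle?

Number of bundles = gcd(4560, 336, 1824).
4560 = 2^4 × 3 × 5 × 19
336 = 2^4 × 3 × 7
1824 = 2^5 × 3 × 19
gcd(4560, 336, 1824) = 2^4 × 3 = 48.
nuts per bundle = 4560 / 48 = 95.

95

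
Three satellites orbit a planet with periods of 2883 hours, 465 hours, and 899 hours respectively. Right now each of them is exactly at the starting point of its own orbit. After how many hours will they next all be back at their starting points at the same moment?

The first simultaneous occurrence is after LCM of the individual periods.
2883 = 3 × 31^2
465 = 3 × 5 × 31
899 = 29 × 31
LCM(2883, 465, 899) = 3 × 5 × 29 × 31^2 = 418035.

418035 hours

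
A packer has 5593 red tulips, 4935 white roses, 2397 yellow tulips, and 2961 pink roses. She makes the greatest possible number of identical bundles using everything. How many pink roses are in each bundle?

63

Number of bundles = gcd(5593, 4935, 2397, 2961).
5593 = 7 × 17 × 47
4935 = 3 × 5 × 7 × 47
2397 = 3 × 17 × 47
2961 = 3^2 × 7 × 47
gcd(5593, 4935, 2397, 2961) = 47.
pink roses per bundle = 2961 / 47 = 63.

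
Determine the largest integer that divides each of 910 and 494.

26

910 = 2 × 5 × 7 × 13
494 = 2 × 13 × 19
gcd(910, 494) = 2 × 13 = 26.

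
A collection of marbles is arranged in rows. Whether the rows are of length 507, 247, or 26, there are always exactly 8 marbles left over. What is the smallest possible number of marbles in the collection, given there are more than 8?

N − 8 must be a common multiple of 507, 247, and 26.
507 = 3 × 13^2
247 = 13 × 19
26 = 2 × 13
LCM(507, 247, 26) = 2 × 3 × 13^2 × 19 = 19266.
Smallest N > 8 is LCM + 8 = 19266 + 8 = 19274.

19274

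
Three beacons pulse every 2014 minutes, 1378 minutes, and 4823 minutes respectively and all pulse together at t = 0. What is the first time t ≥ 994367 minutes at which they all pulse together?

1099644 minutes

Joint pulses occur at multiples of LCM(2014, 1378, 4823).
2014 = 2 × 19 × 53
1378 = 2 × 13 × 53
4823 = 7 × 13 × 53
LCM(2014, 1378, 4823) = 2 × 7 × 13 × 19 × 53 = 183274.
Smallest multiple of 183274 that is ≥ 994367: ⌈994367/183274⌉ × 183274 = 6 × 183274 = 1099644.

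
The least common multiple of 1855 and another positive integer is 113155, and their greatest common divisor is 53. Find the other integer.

gcd × lcm = product of the two integers, so the other integer is (53 × 113155) / 1855 = 3233.

3233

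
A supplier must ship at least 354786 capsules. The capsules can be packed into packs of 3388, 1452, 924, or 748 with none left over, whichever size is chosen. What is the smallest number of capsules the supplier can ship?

The number of capsules must be a common multiple of 3388, 1452, 924, and 748, so a multiple of their LCM.
3388 = 2^2 × 7 × 11^2
1452 = 2^2 × 3 × 11^2
924 = 2^2 × 3 × 7 × 11
748 = 2^2 × 11 × 17
LCM(3388, 1452, 924, 748) = 2^2 × 3 × 7 × 11^2 × 17 = 172788.
Smallest multiple of 172788 that is ≥ 354786: ⌈354786/172788⌉ × 172788 = 3 × 172788 = 518364.

518364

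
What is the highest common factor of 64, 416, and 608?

32

64 = 2^6
416 = 2^5 × 13
608 = 2^5 × 19
gcd(64, 416, 608) = 2^5 = 32.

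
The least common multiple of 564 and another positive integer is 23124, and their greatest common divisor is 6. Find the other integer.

246

gcd × lcm = product of the two integers, so the other integer is (6 × 23124) / 564 = 246.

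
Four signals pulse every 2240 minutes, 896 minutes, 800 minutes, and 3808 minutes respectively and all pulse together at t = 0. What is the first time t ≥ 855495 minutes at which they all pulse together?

Joint pulses occur at multiples of LCM(2240, 896, 800, 3808).
2240 = 2^6 × 5 × 7
896 = 2^7 × 7
800 = 2^5 × 5^2
3808 = 2^5 × 7 × 17
LCM(2240, 896, 800, 3808) = 2^7 × 5^2 × 7 × 17 = 380800.
Smallest multiple of 380800 that is ≥ 855495: ⌈855495/380800⌉ × 380800 = 3 × 380800 = 1142400.

1142400 minutes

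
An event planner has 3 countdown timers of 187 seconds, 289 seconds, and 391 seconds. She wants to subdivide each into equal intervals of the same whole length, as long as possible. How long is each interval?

The interval must divide each timer length; the longest such is the gcd.
187 = 11 × 17
289 = 17^2
391 = 17 × 23
gcd(187, 289, 391) = 17.

17 seconds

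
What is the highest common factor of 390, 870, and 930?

390 = 2 × 3 × 5 × 13
870 = 2 × 3 × 5 × 29
930 = 2 × 3 × 5 × 31
gcd(390, 870, 930) = 2 × 3 × 5 = 30.

30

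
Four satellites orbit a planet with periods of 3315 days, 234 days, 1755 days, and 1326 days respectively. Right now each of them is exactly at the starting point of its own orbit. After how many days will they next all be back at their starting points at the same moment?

We need the least common multiple of the intervals.
3315 = 3 × 5 × 13 × 17
234 = 2 × 3^2 × 13
1755 = 3^3 × 5 × 13
1326 = 2 × 3 × 13 × 17
LCM(3315, 234, 1755, 1326) = 2 × 3^3 × 5 × 13 × 17 = 59670.

59670 days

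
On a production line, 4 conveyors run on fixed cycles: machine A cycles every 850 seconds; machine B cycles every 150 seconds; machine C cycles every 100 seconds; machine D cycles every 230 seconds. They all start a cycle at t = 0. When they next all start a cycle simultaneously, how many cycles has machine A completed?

138 cycles

They are all back at their starting positions together after one LCM of the periods.
850 = 2 × 5^2 × 17
150 = 2 × 3 × 5^2
100 = 2^2 × 5^2
230 = 2 × 5 × 23
LCM(850, 150, 100, 230) = 2^2 × 3 × 5^2 × 17 × 23 = 117300.
Cycles for period 850: 117300 / 850 = 138.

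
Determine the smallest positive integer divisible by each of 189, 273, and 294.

189 = 3^3 × 7
273 = 3 × 7 × 13
294 = 2 × 3 × 7^2
LCM(189, 273, 294) = 2 × 3^3 × 7^2 × 13 = 34398.

34398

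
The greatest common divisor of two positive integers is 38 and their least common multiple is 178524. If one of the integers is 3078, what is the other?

For two integers, gcd × lcm = product, so the other is (38 × 178524) / 3078 = 6783912 / 3078 = 2204.

2204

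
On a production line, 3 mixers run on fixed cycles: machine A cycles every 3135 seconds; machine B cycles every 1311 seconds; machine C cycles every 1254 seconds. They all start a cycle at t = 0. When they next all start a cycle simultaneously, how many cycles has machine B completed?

All finish a whole number of cycles simultaneously at t = LCM of the periods.
3135 = 3 × 5 × 11 × 19
1311 = 3 × 19 × 23
1254 = 2 × 3 × 11 × 19
LCM(3135, 1311, 1254) = 2 × 3 × 5 × 11 × 19 × 23 = 144210.
Cycles for period 1311: 144210 / 1311 = 110.

110 cycles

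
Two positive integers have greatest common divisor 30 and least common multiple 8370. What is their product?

251100

For any two positive integers, gcd × lcm = product = 30 × 8370 = 251100.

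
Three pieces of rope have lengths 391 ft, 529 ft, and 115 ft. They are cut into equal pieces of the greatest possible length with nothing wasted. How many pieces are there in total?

Piece length = gcd(391, 529, 115).
391 = 17 × 23
529 = 23^2
115 = 5 × 23
gcd(391, 529, 115) = 23.
Total pieces = 391/23 + 529/23 + 115/23 = 17 + 23 + 5 = 45.

45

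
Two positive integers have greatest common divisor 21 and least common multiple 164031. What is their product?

For any two positive integers, gcd × lcm = product = 21 × 164031 = 3444651.

3444651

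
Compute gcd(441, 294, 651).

21

441 = 3^2 × 7^2
294 = 2 × 3 × 7^2
651 = 3 × 7 × 31
gcd(441, 294, 651) = 3 × 7 = 21.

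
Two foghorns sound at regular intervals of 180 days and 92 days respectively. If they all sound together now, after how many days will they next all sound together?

4140 days

The first simultaneous occurrence is after LCM of the individual periods.
180 = 2^2 × 3^2 × 5
92 = 2^2 × 23
LCM(180, 92) = 2^2 × 3^2 × 5 × 23 = 4140.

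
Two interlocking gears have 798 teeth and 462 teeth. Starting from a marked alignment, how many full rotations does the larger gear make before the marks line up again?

All finish a whole number of cycles simultaneously at t = LCM of the periods.
798 = 2 × 3 × 7 × 19
462 = 2 × 3 × 7 × 11
LCM(798, 462) = 2 × 3 × 7 × 11 × 19 = 8778.
Rotations for period 798: 8778 / 798 = 11.

11 rotations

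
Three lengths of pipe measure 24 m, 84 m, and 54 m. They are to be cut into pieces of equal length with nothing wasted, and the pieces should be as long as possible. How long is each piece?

6 m

The greatest length dividing all of 24, 84, and 54 is their gcd.
24 = 2^3 × 3
84 = 2^2 × 3 × 7
54 = 2 × 3^3
gcd(24, 84, 54) = 2 × 3 = 6.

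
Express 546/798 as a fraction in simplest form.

546 = 2 × 3 × 7 × 13
798 = 2 × 3 × 7 × 19
gcd(546, 798) = 2 × 3 × 7 = 42.
Divide numerator and denominator by 42: 546/798 = 13/19.

13/19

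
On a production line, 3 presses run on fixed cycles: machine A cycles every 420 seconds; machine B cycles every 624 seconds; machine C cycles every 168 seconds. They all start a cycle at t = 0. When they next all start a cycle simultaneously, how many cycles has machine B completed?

35 cycles

They are all back at their starting positions together after one LCM of the periods.
420 = 2^2 × 3 × 5 × 7
624 = 2^4 × 3 × 13
168 = 2^3 × 3 × 7
LCM(420, 624, 168) = 2^4 × 3 × 5 × 7 × 13 = 21840.
Cycles for period 624: 21840 / 624 = 35.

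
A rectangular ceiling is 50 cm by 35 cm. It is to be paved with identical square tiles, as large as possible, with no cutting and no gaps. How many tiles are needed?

70

Tile side = gcd(50, 35).
50 = 2 × 5^2
35 = 5 × 7
gcd(50, 35) = 5.
Tiles: (50/5) × (35/5) = 10 × 7 = 70.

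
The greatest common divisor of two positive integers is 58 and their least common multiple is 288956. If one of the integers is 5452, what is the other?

For two integers, gcd × lcm = product, so the other is (58 × 288956) / 5452 = 16759448 / 5452 = 3074.

3074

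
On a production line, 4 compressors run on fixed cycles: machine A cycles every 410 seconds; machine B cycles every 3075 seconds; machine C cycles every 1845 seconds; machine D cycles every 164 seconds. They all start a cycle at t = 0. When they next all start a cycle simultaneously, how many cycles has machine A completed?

They are all back at their starting positions together after one LCM of the periods.
410 = 2 × 5 × 41
3075 = 3 × 5^2 × 41
1845 = 3^2 × 5 × 41
164 = 2^2 × 41
LCM(410, 3075, 1845, 164) = 2^2 × 3^2 × 5^2 × 41 = 36900.
Cycles for period 410: 36900 / 410 = 90.

90 cycles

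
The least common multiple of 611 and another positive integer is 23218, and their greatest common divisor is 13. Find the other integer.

494

gcd × lcm = product of the two integers, so the other integer is (13 × 23218) / 611 = 494.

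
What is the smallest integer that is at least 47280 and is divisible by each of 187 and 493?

48807

The integer must be a common multiple of 187 and 493, so a multiple of their LCM.
187 = 11 × 17
493 = 17 × 29
LCM(187, 493) = 11 × 17 × 29 = 5423.
Smallest multiple of 5423 that is ≥ 47280: ⌈47280/5423⌉ × 5423 = 9 × 5423 = 48807.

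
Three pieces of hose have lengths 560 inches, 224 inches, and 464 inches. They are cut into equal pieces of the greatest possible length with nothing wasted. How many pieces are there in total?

78

Piece length = gcd(560, 224, 464).
560 = 2^4 × 5 × 7
224 = 2^5 × 7
464 = 2^4 × 29
gcd(560, 224, 464) = 2^4 = 16.
Total pieces = 560/16 + 224/16 + 464/16 = 35 + 14 + 29 = 78.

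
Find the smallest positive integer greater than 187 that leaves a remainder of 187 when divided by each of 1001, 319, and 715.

145332

N − 187 must be a common multiple of 1001, 319, and 715.
1001 = 7 × 11 × 13
319 = 11 × 29
715 = 5 × 11 × 13
LCM(1001, 319, 715) = 5 × 7 × 11 × 13 × 29 = 145145.
Smallest N > 187 is LCM + 187 = 145145 + 187 = 145332.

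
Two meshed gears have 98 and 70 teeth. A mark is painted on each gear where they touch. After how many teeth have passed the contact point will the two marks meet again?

The first simultaneous occurrence is after LCM of the individual periods.
98 = 2 × 7^2
70 = 2 × 5 × 7
LCM(98, 70) = 2 × 5 × 7^2 = 490.

490 teeth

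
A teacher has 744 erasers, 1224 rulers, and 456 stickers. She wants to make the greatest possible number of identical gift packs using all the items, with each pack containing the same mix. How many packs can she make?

The pack count must divide each quantity, so the greatest is gcd(744, 1224, 456).
744 = 2^3 × 3 × 31
1224 = 2^3 × 3^2 × 17
456 = 2^3 × 3 × 19
gcd(744, 1224, 456) = 2^3 × 3 = 24.

24 packs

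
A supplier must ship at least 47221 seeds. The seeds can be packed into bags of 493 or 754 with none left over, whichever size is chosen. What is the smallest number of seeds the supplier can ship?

The number of seeds must be a common multiple of 493 and 754, so a multiple of their LCM.
493 = 17 × 29
754 = 2 × 13 × 29
LCM(493, 754) = 2 × 13 × 17 × 29 = 12818.
Smallest multiple of 12818 that is ≥ 47221: ⌈47221/12818⌉ × 12818 = 4 × 12818 = 51272.

51272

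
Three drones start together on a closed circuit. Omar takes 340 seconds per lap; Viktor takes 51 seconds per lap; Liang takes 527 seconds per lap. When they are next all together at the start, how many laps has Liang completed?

60 laps

The first common completion time is the LCM of the periods.
340 = 2^2 × 5 × 17
51 = 3 × 17
527 = 17 × 31
LCM(340, 51, 527) = 2^2 × 3 × 5 × 17 × 31 = 31620.
Laps for period 527: 31620 / 527 = 60.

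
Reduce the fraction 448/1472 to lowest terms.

448 = 2^6 × 7
1472 = 2^6 × 23
gcd(448, 1472) = 2^6 = 64.
Divide numerator and denominator by 64: 448/1472 = 7/23.

7/23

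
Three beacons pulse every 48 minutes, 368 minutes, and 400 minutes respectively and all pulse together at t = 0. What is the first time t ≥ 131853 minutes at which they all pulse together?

Joint pulses occur at multiples of LCM(48, 368, 400).
48 = 2^4 × 3
368 = 2^4 × 23
400 = 2^4 × 5^2
LCM(48, 368, 400) = 2^4 × 3 × 5^2 × 23 = 27600.
Smallest multiple of 27600 that is ≥ 131853: ⌈131853/27600⌉ × 27600 = 5 × 27600 = 138000.

138000 minutes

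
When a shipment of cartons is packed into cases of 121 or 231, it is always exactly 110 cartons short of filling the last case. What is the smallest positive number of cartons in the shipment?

Being 110 short of a full case of size k means N ≡ −110 (mod k), i.e. N + 110 is a multiple of each size.
121 = 11^2
231 = 3 × 7 × 11
LCM(121, 231) = 3 × 7 × 11^2 = 2541.
Smallest positive N is 2541 − 110 = 2431.

2431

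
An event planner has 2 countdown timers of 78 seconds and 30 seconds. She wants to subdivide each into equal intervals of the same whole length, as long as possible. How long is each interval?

The interval must divide each timer length; the longest such is the gcd.
78 = 2 × 3 × 13
30 = 2 × 3 × 5
gcd(78, 30) = 2 × 3 = 6.

6 seconds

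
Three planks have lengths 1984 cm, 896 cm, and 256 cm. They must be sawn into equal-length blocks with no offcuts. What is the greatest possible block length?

64 cm

The block length must divide every plank, so the greatest is gcd(1984, 896, 256).
1984 = 2^6 × 31
896 = 2^7 × 7
256 = 2^8
gcd(1984, 896, 256) = 2^6 = 64.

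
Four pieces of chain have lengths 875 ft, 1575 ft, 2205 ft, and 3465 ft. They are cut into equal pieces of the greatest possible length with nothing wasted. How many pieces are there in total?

Piece length = gcd(875, 1575, 2205, 3465).
875 = 5^3 × 7
1575 = 3^2 × 5^2 × 7
2205 = 3^2 × 5 × 7^2
3465 = 3^2 × 5 × 7 × 11
gcd(875, 1575, 2205, 3465) = 5 × 7 = 35.
Total pieces = 875/35 + 1575/35 + 2205/35 + 3465/35 = 25 + 45 + 63 + 99 = 232.

232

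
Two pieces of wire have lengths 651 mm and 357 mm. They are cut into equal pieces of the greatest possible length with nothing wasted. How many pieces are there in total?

48

Piece length = gcd(651, 357).
651 = 3 × 7 × 31
357 = 3 × 7 × 17
gcd(651, 357) = 3 × 7 = 21.
Total pieces = 651/21 + 357/21 = 31 + 17 = 48.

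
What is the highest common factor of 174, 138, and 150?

174 = 2 × 3 × 29
138 = 2 × 3 × 23
150 = 2 × 3 × 5^2
gcd(174, 138, 150) = 2 × 3 = 6.

6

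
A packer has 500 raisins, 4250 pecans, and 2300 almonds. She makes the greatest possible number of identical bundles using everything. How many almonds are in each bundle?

Number of bundles = gcd(500, 4250, 2300).
500 = 2^2 × 5^3
4250 = 2 × 5^3 × 17
2300 = 2^2 × 5^2 × 23
gcd(500, 4250, 2300) = 2 × 5^2 = 50.
almonds per bundle = 2300 / 50 = 46.

46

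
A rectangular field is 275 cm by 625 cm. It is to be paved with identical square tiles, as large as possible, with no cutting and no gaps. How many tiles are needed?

Tile side = gcd(275, 625).
275 = 5^2 × 11
625 = 5^4
gcd(275, 625) = 5^2 = 25.
Tiles: (275/25) × (625/25) = 11 × 25 = 275.

275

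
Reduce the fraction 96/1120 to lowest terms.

96 = 2^5 × 3
1120 = 2^5 × 5 × 7
gcd(96, 1120) = 2^5 = 32.
Divide numerator and denominator by 32: 96/1120 = 3/35.

3/35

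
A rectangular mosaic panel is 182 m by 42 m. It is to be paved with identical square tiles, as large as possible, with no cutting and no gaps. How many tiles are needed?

Tile side = gcd(182, 42).
182 = 2 × 7 × 13
42 = 2 × 3 × 7
gcd(182, 42) = 2 × 7 = 14.
Tiles: (182/14) × (42/14) = 13 × 3 = 39.

39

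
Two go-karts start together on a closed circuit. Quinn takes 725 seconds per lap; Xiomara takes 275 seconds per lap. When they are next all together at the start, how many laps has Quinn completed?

All finish a whole number of cycles simultaneously at t = LCM of the periods.
725 = 5^2 × 29
275 = 5^2 × 11
LCM(725, 275) = 5^2 × 11 × 29 = 7975.
Laps for period 725: 7975 / 725 = 11.

11 laps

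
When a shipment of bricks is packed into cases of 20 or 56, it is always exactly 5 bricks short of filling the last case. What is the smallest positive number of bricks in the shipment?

Being 5 short of a full case of size k means N ≡ −5 (mod k), i.e. N + 5 is a multiple of each size.
20 = 2^2 × 5
56 = 2^3 × 7
LCM(20, 56) = 2^3 × 5 × 7 = 280.
Smallest positive N is 280 − 5 = 275.

275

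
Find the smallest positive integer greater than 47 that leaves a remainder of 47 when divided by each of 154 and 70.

N − 47 must be a common multiple of 154 and 70.
154 = 2 × 7 × 11
70 = 2 × 5 × 7
LCM(154, 70) = 2 × 5 × 7 × 11 = 770.
Smallest N > 47 is LCM + 47 = 770 + 47 = 817.

817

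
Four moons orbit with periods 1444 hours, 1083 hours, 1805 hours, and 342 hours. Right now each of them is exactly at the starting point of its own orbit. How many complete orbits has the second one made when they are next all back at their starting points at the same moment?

The first common completion time is the LCM of the periods.
1444 = 2^2 × 19^2
1083 = 3 × 19^2
1805 = 5 × 19^2
342 = 2 × 3^2 × 19
LCM(1444, 1083, 1805, 342) = 2^2 × 3^2 × 5 × 19^2 = 64980.
Orbits for period 1083: 64980 / 1083 = 60.

60 orbits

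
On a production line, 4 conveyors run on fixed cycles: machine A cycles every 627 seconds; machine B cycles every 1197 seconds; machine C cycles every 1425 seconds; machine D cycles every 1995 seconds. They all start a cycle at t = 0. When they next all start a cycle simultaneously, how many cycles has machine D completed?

All finish a whole number of cycles simultaneously at t = LCM of the periods.
627 = 3 × 11 × 19
1197 = 3^2 × 7 × 19
1425 = 3 × 5^2 × 19
1995 = 3 × 5 × 7 × 19
LCM(627, 1197, 1425, 1995) = 3^2 × 5^2 × 7 × 11 × 19 = 329175.
Cycles for period 1995: 329175 / 1995 = 165.

165 cycles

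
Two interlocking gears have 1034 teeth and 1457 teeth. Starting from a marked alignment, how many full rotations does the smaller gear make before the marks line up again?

They are all back at their starting positions together after one LCM of the periods.
1034 = 2 × 11 × 47
1457 = 31 × 47
LCM(1034, 1457) = 2 × 11 × 31 × 47 = 32054.
Rotations for period 1034: 32054 / 1034 = 31.

31 rotations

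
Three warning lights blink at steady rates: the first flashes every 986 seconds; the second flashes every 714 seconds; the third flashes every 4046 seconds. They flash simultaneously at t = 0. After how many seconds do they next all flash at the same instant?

352002 seconds

The first simultaneous occurrence is after LCM of the individual periods.
986 = 2 × 17 × 29
714 = 2 × 3 × 7 × 17
4046 = 2 × 7 × 17^2
LCM(986, 714, 4046) = 2 × 3 × 7 × 17^2 × 29 = 352002.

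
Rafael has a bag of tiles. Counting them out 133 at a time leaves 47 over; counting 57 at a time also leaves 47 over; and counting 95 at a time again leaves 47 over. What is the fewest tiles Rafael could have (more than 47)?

N − 47 must be a common multiple of 133, 57, and 95.
133 = 7 × 19
57 = 3 × 19
95 = 5 × 19
LCM(133, 57, 95) = 3 × 5 × 7 × 19 = 1995.
Smallest N > 47 is LCM + 47 = 1995 + 47 = 2042.

2042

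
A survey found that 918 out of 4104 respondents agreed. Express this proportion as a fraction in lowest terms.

918 = 2 × 3^3 × 17
4104 = 2^3 × 3^3 × 19
gcd(918, 4104) = 2 × 3^3 = 54.
Divide numerator and denominator by 54: 918/4104 = 17/76.

17/76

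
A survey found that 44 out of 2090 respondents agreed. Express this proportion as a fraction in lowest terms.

2/95

44 = 2^2 × 11
2090 = 2 × 5 × 11 × 19
gcd(44, 2090) = 2 × 11 = 22.
Divide numerator and denominator by 22: 44/2090 = 2/95.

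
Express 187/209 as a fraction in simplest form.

187 = 11 × 17
209 = 11 × 19
gcd(187, 209) = 11.
Divide numerator and denominator by 11: 187/209 = 17/19.

17/19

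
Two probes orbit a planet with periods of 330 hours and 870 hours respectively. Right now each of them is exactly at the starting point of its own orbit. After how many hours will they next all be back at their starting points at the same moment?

The first simultaneous occurrence is after LCM of the individual periods.
330 = 2 × 3 × 5 × 11
870 = 2 × 3 × 5 × 29
LCM(330, 870) = 2 × 3 × 5 × 11 × 29 = 9570.

9570 hours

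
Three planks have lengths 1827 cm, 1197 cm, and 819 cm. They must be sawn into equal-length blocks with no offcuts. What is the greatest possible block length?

This is the greatest common divisor of 1827, 1197, and 819.
1827 = 3^2 × 7 × 29
1197 = 3^2 × 7 × 19
819 = 3^2 × 7 × 13
gcd(1827, 1197, 819) = 3^2 × 7 = 63.

63 cm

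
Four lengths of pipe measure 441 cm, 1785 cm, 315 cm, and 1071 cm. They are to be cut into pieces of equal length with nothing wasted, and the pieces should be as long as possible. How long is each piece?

21 cm

Each piece length must divide every original length, so the longest possible is gcd(441, 1785, 315, 1071).
441 = 3^2 × 7^2
1785 = 3 × 5 × 7 × 17
315 = 3^2 × 5 × 7
1071 = 3^2 × 7 × 17
gcd(441, 1785, 315, 1071) = 3 × 7 = 21.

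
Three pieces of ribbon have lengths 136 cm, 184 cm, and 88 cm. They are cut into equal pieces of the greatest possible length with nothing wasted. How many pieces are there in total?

Piece length = gcd(136, 184, 88).
136 = 2^3 × 17
184 = 2^3 × 23
88 = 2^3 × 11
gcd(136, 184, 88) = 2^3 = 8.
Total pieces = 136/8 + 184/8 + 88/8 = 17 + 23 + 11 = 51.

51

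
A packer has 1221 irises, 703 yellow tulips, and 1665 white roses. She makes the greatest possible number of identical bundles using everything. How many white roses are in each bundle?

45

Number of bundles = gcd(1221, 703, 1665).
1221 = 3 × 11 × 37
703 = 19 × 37
1665 = 3^2 × 5 × 37
gcd(1221, 703, 1665) = 37.
white roses per bundle = 1665 / 37 = 45.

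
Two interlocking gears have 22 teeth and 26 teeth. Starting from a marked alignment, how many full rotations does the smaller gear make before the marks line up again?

13 rotations

All finish a whole number of cycles simultaneously at t = LCM of the periods.
22 = 2 × 11
26 = 2 × 13
LCM(22, 26) = 2 × 11 × 13 = 286.
Rotations for period 22: 286 / 22 = 13.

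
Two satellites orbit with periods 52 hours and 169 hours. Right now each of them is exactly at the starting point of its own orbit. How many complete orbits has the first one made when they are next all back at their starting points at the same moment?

All finish a whole number of cycles simultaneously at t = LCM of the periods.
52 = 2^2 × 13
169 = 13^2
LCM(52, 169) = 2^2 × 13^2 = 676.
Orbits for period 52: 676 / 52 = 13.

13 orbits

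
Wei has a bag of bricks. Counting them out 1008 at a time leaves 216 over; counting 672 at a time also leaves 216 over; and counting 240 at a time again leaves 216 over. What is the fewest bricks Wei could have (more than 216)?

10296

N − 216 must be a common multiple of 1008, 672, and 240.
1008 = 2^4 × 3^2 × 7
672 = 2^5 × 3 × 7
240 = 2^4 × 3 × 5
LCM(1008, 672, 240) = 2^5 × 3^2 × 5 × 7 = 10080.
Smallest N > 216 is LCM + 216 = 10080 + 216 = 10296.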